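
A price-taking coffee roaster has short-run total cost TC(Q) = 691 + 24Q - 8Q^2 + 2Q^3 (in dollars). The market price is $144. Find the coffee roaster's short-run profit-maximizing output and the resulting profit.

AVC = 24 - 8Q + 2Q^2; min AVC = $16 at Q = 2. Since P = $144 ≥ min AVC, the firm produces.
With MC = 24 - 16Q + 6Q^2, P = MC on the upward-sloping part at Q* = 6.
TR = 144·6 = 864. TC = 691 + 288 = 979. Profit = 864 − 979 = -$115.
By producing, the firm covers all variable cost plus $576 of fixed cost; shutting down would lose the full $691.

Profit = -$115 at Q = 6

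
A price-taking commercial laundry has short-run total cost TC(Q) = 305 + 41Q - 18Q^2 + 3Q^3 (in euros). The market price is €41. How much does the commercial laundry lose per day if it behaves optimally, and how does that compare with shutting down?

Profit = -€209 at Q = 4

AVC = 41 - 18Q + 3Q^2; min AVC = €14 at Q = 3. Since P = €41 ≥ min AVC, the firm produces.
With MC = 41 - 36Q + 9Q^2, P = MC on the upward-sloping part at Q* = 4.
TR = 41·4 = 164. TC = 305 + 68 = 373. Profit = 164 − 373 = -€209.
That loss of €209 beats the €305 the firm would lose by shutting down; producing recovers €96 of fixed cost.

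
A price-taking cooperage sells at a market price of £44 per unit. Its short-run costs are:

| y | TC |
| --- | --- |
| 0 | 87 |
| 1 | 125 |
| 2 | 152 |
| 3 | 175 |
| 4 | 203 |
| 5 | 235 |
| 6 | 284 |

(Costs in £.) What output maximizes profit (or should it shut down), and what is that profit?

Profit at each row (π = 44y − TC): y=0: -87; y=1: -81; y=2: -64; y=3: -43; y=4: -27; y=5: -15; y=6: -20.
Profit is maximized at y = 5. AVC there is 148/5 = £29.60 ≤ P, so producing beats shutting down (which would give -£87).

y = 5; profit = -£15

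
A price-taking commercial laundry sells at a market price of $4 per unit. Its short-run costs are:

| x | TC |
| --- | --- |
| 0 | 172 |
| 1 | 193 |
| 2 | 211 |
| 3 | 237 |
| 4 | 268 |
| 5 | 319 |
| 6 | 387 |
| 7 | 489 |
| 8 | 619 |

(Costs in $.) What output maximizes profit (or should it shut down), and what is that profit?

x = 0 (shut down); profit = -$172

Compute π = P·x − TC at each output: x=0: -172; x=1: -189; x=2: -203; x=3: -225; x=4: -252; x=5: -299; x=6: -363; x=7: -461; x=8: -587.
Profit is highest at x = 0. Equivalently, the lowest AVC in the table is 39/2 ≈ $19.50 at x = 2, and P = $4 falls below it — price never covers variable cost, so the firm shuts down and loses only its fixed cost.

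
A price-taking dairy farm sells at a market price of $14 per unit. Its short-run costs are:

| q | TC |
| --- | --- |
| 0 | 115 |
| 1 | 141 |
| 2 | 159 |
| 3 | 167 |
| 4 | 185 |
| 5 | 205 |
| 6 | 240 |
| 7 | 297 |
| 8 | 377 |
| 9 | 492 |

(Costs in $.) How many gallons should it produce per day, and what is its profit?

Profit at each row (π = 14q − TC): q=0: -115; q=1: -127; q=2: -131; q=3: -125; q=4: -129; q=5: -135; q=6: -156; q=7: -199; q=8: -265; q=9: -366.
Profit is highest at q = 0. Equivalently, the lowest AVC in the table is 52/3 ≈ $17.33 at q = 3, and P = $14 falls below it — price never covers variable cost, so the firm shuts down and loses only its fixed cost.

q = 0 (shut down); profit = -$115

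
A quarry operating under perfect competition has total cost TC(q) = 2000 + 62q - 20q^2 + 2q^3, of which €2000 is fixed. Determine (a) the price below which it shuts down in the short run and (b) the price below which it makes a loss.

Shutdown price = min AVC. AVC = 62 - 20q + 2q^2, with vertex at q = 5 and minimum €12.
ATC = 2000/q + 62 - 20q + 2q^2. Setting dATC/dq = −2000/q^2 − 20 + 4q = 0 gives q = 10 (since 4·10^3 − 20·10^2 = 2000).
min ATC = 2000/10 + 62 − 20·10 + 2·10^2 = €262. That is the break-even price.
Between these two prices the firm operates at a loss; above €262 it earns a profit.

Shutdown price = €12; break-even price = €262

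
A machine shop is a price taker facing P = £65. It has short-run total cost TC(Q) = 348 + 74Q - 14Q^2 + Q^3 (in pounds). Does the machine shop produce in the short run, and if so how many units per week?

Produce at Q = 9

Strip out fixed cost: VC = 74Q - 14Q^2 + Q^3. Then AVC = 74 - 14Q + Q^2 and MC = 74 - 28Q + 3Q^2.
The AVC parabola has its vertex at Q = 14/2 = 7, where AVC = 74 - 14·7 + 7^2 = £25.
Since P = £65 ≥ min AVC = £25, price covers variable cost and the firm should produce.
Solving P = MC: 9 - 28Q + 3Q^2 = 0 ⇒ Q = 1/3 or 9. On the upward-sloping branch, Q* = 9.
Check: AVC at Q = 9 is £29 ≤ P, so revenue covers variable cost.
Profit = P·Q − TC = 65·9 − 609 = -£24, a loss, but smaller than the £348 fixed cost the firm would lose by shutting down.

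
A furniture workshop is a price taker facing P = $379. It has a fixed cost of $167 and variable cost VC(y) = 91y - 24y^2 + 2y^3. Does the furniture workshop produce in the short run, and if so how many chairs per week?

Produce at y = 12

Variable cost is VC = 91y - 24y^2 + 2y^3, so AVC = VC/y = 91 - 24y + 2y^2 and MC = dTC/dy = 91 - 48y + 6y^2.
AVC is minimized where dAVC/dy = -24 + 4y = 0, at y = 6; min AVC = 91 - 24·6 + 2·6^2 = $19.
Since P = $379 ≥ min AVC = $19, price covers variable cost and the firm should produce.
P = MC gives -288 - 48y + 6y^2 = 0, with roots -4 and 12. Take the larger (rising MC): y* = 12.
Check: AVC at y = 12 is $91 ≤ P, so revenue covers variable cost.
Profit = P·y − TC = 379·12 − 1259 = $3289.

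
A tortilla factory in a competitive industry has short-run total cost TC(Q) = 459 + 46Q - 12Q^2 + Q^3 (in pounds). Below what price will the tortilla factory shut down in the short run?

Short-run supply begins at min AVC. From VC = 46Q - 12Q^2 + Q^3, AVC = 46 - 12Q + Q^2.
At the minimum of AVC, MC = AVC. MC = 46 - 24Q + 3Q^2; setting MC = AVC gives 2Q^2 - 12Q = 0, so Q = 6. min AVC = 10.
So the shutdown price is £10.

£10 per unit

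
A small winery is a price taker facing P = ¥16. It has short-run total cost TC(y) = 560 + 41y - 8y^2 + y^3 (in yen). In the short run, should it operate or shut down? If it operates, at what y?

Shut down

Strip out fixed cost: VC = 41y - 8y^2 + y^3. Then AVC = 41 - 8y + y^2 and MC = 41 - 16y + 3y^2.
AVC is minimized where dAVC/dy = -8 + 2y = 0, at y = 4; min AVC = 41 - 8·4 + 4^2 = ¥25.
P = ¥16 lies below min AVC = ¥25; no output level covers variable cost.
The firm minimizes its loss by shutting down and losing only its fixed cost of ¥560.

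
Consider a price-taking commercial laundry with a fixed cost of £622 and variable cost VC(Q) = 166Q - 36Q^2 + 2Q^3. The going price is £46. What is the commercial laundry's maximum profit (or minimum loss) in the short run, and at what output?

Profit = -£222 at Q = 10

AVC = 166 - 36Q + 2Q^2; min AVC = £4 at Q = 9. Since P = £46 ≥ min AVC, the firm produces.
With MC = 166 - 72Q + 6Q^2, P = MC on the upward-sloping part at Q* = 10.
TR = 46·10 = 460. TC = 622 + 60 = 682. Profit = 460 − 682 = -£222.
That loss of £222 beats the £622 the firm would lose by shutting down; producing recovers £400 of fixed cost.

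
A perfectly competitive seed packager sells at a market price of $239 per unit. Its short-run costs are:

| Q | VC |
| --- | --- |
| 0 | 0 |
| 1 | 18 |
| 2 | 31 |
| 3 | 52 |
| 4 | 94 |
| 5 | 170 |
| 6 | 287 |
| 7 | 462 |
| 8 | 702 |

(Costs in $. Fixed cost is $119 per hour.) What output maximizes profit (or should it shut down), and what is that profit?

Tabulate TR − TC: Q=0: -119; Q=1: 102; Q=2: 328; Q=3: 546; Q=4: 743; Q=5: 906; Q=6: 1028; Q=7: 1092; Q=8: 1091.
Profit is maximized at Q = 7. AVC there is 462/7 = $66 ≤ P, so producing beats shutting down (which would give -$119).

Q = 7; profit = $1092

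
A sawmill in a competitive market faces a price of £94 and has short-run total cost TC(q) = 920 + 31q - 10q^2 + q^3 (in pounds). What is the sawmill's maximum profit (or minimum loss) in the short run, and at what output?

AVC = 31 - 10q + q^2 has its minimum £6 at q = 5; price £94 clears that bar, so the firm operates.
With MC = 31 - 20q + 3q^2, P = MC on the upward-sloping part at q* = 9.
TR = 94·9 = 846. TC = 920 + 198 = 1118. Profit = 846 − 1118 = -£272.
That loss of £272 beats the £920 the firm would lose by shutting down; producing recovers £648 of fixed cost.

Profit = -£272 at q = 9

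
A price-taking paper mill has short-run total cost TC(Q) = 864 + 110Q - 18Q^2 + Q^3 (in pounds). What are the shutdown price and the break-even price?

AVC = 110 - 18Q + Q^2; minimized at Q = 9, giving min AVC = £29. That is the shutdown price.
ATC = 864/Q + 110 - 18Q + Q^2. Setting dATC/dQ = −864/Q^2 − 18 + 2Q = 0 gives Q = 12 (since 2·12^3 − 18·12^2 = 864).
min ATC = 864/12 + 110 − 18·12 + 12^2 = £110. That is the break-even price.
Between these two prices the firm operates at a loss; above £110 it earns a profit.

Shutdown price = £29; break-even price = £110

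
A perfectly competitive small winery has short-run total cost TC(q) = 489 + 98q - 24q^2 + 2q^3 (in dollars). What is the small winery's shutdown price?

The firm shuts down when price falls below the minimum of average variable cost. AVC = VC/q = 98 - 24q + 2q^2.
At the minimum of AVC, MC = AVC. MC = 98 - 48q + 6q^2; setting MC = AVC gives 4q^2 - 24q = 0, so q = 6. min AVC = 26.
For P < $26 the firm produces nothing.

$26 per unit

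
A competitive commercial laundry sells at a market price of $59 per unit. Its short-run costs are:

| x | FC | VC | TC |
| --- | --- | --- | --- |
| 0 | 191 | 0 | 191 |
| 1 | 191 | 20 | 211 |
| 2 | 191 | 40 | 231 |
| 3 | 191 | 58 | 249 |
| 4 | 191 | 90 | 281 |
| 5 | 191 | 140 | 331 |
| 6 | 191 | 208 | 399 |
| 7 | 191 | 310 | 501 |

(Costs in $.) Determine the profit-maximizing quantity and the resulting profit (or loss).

x = 5; profit = -$36

Tabulate TR − TC: x=0: -191; x=1: -152; x=2: -113; x=3: -72; x=4: -45; x=5: -36; x=6: -45; x=7: -88.
Profit is maximized at x = 5. AVC there is 140/5 = $28 ≤ P, so producing beats shutting down (which would give -$191).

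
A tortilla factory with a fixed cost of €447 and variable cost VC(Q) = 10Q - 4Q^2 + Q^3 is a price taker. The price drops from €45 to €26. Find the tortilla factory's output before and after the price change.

AVC = 10 - 4Q + Q^2, minimized at Q = 2 where min AVC = €6. MC = 10 - 8Q + 3Q^2.
With P = €45 above the shutdown price, P = MC gives Q = 5.
At P = €26 ≥ min AVC, set P = MC: Q = 4. The firm stays open but cuts output.

Output falls from 5 to 4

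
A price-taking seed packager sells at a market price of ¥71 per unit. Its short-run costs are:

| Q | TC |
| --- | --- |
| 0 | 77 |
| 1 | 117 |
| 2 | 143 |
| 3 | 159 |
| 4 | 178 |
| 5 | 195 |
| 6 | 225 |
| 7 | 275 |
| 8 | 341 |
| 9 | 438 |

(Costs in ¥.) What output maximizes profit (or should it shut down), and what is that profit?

Q = 8; profit = ¥227

Compute π = P·Q − TC at each output: Q=0: -77; Q=1: -46; Q=2: -1; Q=3: 54; Q=4: 106; Q=5: 160; Q=6: 201; Q=7: 222; Q=8: 227; Q=9: 201.
Profit is maximized at Q = 8. AVC there is 264/8 = ¥33 ≤ P, so producing beats shutting down (which would give -¥77).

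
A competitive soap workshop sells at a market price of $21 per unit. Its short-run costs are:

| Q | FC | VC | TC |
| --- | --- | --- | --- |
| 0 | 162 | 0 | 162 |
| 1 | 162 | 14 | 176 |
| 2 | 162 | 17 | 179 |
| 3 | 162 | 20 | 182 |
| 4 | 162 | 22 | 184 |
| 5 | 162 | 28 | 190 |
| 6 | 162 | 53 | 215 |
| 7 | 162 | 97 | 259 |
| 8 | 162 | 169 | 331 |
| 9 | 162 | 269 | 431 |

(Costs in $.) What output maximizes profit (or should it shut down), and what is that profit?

Profit at each row (π = 21Q − TC): Q=0: -162; Q=1: -155; Q=2: -137; Q=3: -119; Q=4: -100; Q=5: -85; Q=6: -89; Q=7: -112; Q=8: -163; Q=9: -242.
Profit is maximized at Q = 5. AVC there is 28/5 = $5.60 ≤ P, so producing beats shutting down (which would give -$162).

Q = 5; profit = -$85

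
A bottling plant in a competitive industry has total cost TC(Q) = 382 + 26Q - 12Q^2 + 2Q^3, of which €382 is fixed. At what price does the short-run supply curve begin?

Short-run supply begins at min AVC. From VC = 26Q - 12Q^2 + 2Q^3, AVC = 26 - 12Q + 2Q^2.
At the minimum of AVC, MC = AVC. MC = 26 - 24Q + 6Q^2; setting MC = AVC gives 4Q^2 - 12Q = 0, so Q = 3. min AVC = 8.
The firm shuts down for any P below €8.

€8 per unit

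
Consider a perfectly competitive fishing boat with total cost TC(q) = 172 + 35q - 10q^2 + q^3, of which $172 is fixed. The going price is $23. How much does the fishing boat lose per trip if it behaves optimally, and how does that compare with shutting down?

Profit = -$100 at q = 6

AVC = 35 - 10q + q^2; min AVC = $10 at q = 5. Since P = $23 ≥ min AVC, the firm produces.
MC = 35 - 20q + 3q^2. Setting P = MC and taking the root on the rising branch gives q* = 6.
TR = 23·6 = 138. TC = 172 + 66 = 238. Profit = 138 − 238 = -$100.
That loss of $100 beats the $172 the firm would lose by shutting down; producing recovers $72 of fixed cost.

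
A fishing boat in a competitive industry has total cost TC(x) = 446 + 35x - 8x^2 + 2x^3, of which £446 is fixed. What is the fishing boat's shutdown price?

£27 per unit

The firm shuts down when price falls below the minimum of average variable cost. AVC = VC/x = 35 - 8x + 2x^2.
At the minimum of AVC, MC = AVC. MC = 35 - 16x + 6x^2; setting MC = AVC gives 4x^2 - 8x = 0, so x = 2. min AVC = 27.
So the shutdown price is £27.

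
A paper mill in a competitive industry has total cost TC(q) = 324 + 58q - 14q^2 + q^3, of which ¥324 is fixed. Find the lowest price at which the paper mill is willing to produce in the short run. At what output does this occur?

¥9 per unit, at q = 7

The shutdown price is the minimum of AVC. VC = 58q - 14q^2 + q^3, so AVC = 58 - 14q + q^2.
dAVC/dq = -14 + 2q = 0 gives q = 7. min AVC = 58 - 14·7 + 7^2 = 9.
The firm shuts down for any P below ¥9.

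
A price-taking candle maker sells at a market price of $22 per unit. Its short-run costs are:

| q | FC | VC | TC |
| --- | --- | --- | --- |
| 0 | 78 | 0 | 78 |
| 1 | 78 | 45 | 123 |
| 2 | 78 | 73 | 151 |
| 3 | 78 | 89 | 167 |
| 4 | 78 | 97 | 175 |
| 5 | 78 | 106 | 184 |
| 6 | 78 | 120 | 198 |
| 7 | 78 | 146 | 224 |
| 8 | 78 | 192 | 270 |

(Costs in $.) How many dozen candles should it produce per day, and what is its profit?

q = 6; profit = -$66

Compute π = P·q − TC at each output: q=0: -78; q=1: -101; q=2: -107; q=3: -101; q=4: -87; q=5: -74; q=6: -66; q=7: -70; q=8: -94.
Profit is maximized at q = 6. AVC there is 120/6 = $20 ≤ P, so producing beats shutting down (which would give -$78).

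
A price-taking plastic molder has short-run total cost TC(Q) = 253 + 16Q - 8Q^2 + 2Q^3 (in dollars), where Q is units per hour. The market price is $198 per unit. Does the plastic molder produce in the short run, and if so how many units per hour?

Strip out fixed cost: VC = 16Q - 8Q^2 + 2Q^3. Then AVC = 16 - 8Q + 2Q^2 and MC = 16 - 16Q + 6Q^2.
AVC hits its minimum where MC = AVC, at Q = 2, giving min AVC = 16 - 8·2 + 2·2^2 = $8.
Since P = $198 ≥ min AVC = $8, price covers variable cost and the firm should produce.
Set P = MC: 198 = 16 - 16Q + 6Q^2 → -182 - 16Q + 6Q^2 = 0. The roots are Q = -13/3 and Q = 7; the profit-maximizing output is on the rising part of MC, so Q* = 7.
Check: AVC at Q = 7 is $58 ≤ P, so revenue covers variable cost.
Profit = P·Q − TC = 198·7 − 659 = $727.

Produce at Q = 7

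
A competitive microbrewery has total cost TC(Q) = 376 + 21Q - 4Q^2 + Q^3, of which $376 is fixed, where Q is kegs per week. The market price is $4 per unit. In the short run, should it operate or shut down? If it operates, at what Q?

From TC, MC = TC'(Q) = 21 - 8Q + 3Q^2 and AVC = VC/Q = 21 - 4Q + Q^2.
AVC is minimized where dAVC/dQ = -4 + 2Q = 0, at Q = 2; min AVC = 21 - 4·2 + 2^2 = $17.
With P < min AVC ($4 < $17), every unit sold adds to the loss.
Best response: produce nothing and absorb the $376 fixed cost.

Shut down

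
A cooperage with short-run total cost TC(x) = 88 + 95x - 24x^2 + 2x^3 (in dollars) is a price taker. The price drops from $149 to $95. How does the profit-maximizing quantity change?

Output falls from 9 to 8

AVC = 95 - 24x + 2x^2, minimized at x = 6 where min AVC = $23. MC = 95 - 48x + 6x^2.
At P = $149 ≥ min AVC, set P = MC on the rising branch: x = 9.
At P = $95 ≥ min AVC, set P = MC: x = 8. The firm stays open but cuts output.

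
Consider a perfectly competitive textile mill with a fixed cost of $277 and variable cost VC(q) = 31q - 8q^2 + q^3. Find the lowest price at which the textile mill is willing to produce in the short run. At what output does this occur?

Short-run supply begins at min AVC. From VC = 31q - 8q^2 + q^3, AVC = 31 - 8q + q^2.
At the minimum of AVC, MC = AVC. MC = 31 - 16q + 3q^2; setting MC = AVC gives 2q^2 - 8q = 0, so q = 4. min AVC = 15.
For P < $15 the firm produces nothing.

$15 per unit, at q = 4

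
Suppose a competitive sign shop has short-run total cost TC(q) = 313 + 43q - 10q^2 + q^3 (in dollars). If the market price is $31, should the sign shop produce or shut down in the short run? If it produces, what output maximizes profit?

From TC, MC = TC'(q) = 43 - 20q + 3q^2 and AVC = VC/q = 43 - 10q + q^2.
AVC hits its minimum where MC = AVC, at q = 5, giving min AVC = 43 - 10·5 + 5^2 = $18.
Because $31 ≥ $18, revenue can cover variable cost; the firm operates.
Set P = MC: 31 = 43 - 20q + 3q^2 → 12 - 20q + 3q^2 = 0. The roots are q = 2/3 and q = 6; the profit-maximizing output is on the rising part of MC, so q* = 6.
Check: AVC at q = 6 is $19 ≤ P, so revenue covers variable cost.
Profit = P·q − TC = 31·6 − 427 = -$241, a loss, but smaller than the $313 fixed cost the firm would lose by shutting down.

Produce at q = 6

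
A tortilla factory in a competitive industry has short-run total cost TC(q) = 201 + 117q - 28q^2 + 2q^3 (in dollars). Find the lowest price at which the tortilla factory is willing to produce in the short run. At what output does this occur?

$19 per unit, at q = 7

The shutdown price is the minimum of AVC. VC = 117q - 28q^2 + 2q^3, so AVC = 117 - 28q + 2q^2.
dAVC/dq = -28 + 4q = 0 gives q = 7. min AVC = 117 - 28·7 + 2·7^2 = 19.
So the shutdown price is $19.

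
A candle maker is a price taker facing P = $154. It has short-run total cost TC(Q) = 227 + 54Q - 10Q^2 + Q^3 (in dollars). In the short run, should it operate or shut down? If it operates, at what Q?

Produce at Q = 10

From TC, MC = TC'(Q) = 54 - 20Q + 3Q^2 and AVC = VC/Q = 54 - 10Q + Q^2.
AVC is minimized where dAVC/dQ = -10 + 2Q = 0, at Q = 5; min AVC = 54 - 10·5 + 5^2 = $29.
Because $154 ≥ $29, revenue can cover variable cost; the firm operates.
Set P = MC: 154 = 54 - 20Q + 3Q^2 → -100 - 20Q + 3Q^2 = 0. The roots are Q = -10/3 and Q = 10; the profit-maximizing output is on the rising part of MC, so Q* = 10.
Check: AVC at Q = 10 is $54 ≤ P, so revenue covers variable cost.
Profit = P·Q − TC = 154·10 − 767 = $773.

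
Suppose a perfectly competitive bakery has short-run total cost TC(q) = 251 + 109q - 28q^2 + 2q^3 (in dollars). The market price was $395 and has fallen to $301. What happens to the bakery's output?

MC = 109 - 56q + 6q^2; the shutdown threshold is min AVC = $11 (at q = 7).
At P = $395 ≥ min AVC, set P = MC on the rising branch: q = 13.
At P = $301 ≥ min AVC, set P = MC: q = 12. The firm stays open but cuts output.

Output falls from 13 to 12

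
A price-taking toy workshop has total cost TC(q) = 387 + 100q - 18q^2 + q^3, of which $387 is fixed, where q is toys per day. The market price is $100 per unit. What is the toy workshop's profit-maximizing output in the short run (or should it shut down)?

Produce at q = 12

From TC, MC = TC'(q) = 100 - 36q + 3q^2 and AVC = VC/q = 100 - 18q + q^2.
AVC hits its minimum where MC = AVC, at q = 9, giving min AVC = 100 - 18·9 + 9^2 = $19.
Because $100 ≥ $19, revenue can cover variable cost; the firm operates.
Set P = MC: 100 = 100 - 36q + 3q^2 → -36q + 3q^2 = 0. The roots are q = 0 and q = 12; the profit-maximizing output is on the rising part of MC, so q* = 12.
Check: AVC at q = 12 is $28 ≤ P, so revenue covers variable cost.
Profit = P·q − TC = 100·12 − 723 = $477.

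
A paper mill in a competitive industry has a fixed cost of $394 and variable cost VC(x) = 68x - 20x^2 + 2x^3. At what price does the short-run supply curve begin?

$18 per unit

Short-run supply begins at min AVC. From VC = 68x - 20x^2 + 2x^3, AVC = 68 - 20x + 2x^2.
dAVC/dx = -20 + 4x = 0 gives x = 5. min AVC = 68 - 20·5 + 2·5^2 = 18.
The firm shuts down for any P below $18.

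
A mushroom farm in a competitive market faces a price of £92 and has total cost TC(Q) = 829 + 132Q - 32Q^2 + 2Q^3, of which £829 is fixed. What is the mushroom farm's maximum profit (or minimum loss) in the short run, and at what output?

Profit = -£29 at Q = 10

AVC = 132 - 32Q + 2Q^2; min AVC = £4 at Q = 8. Since P = £92 ≥ min AVC, the firm produces.
With MC = 132 - 64Q + 6Q^2, P = MC on the upward-sloping part at Q* = 10.
TR = 92·10 = 920. TC = 829 + 120 = 949. Profit = 920 − 949 = -£29.
That loss of £29 beats the £829 the firm would lose by shutting down; producing recovers £800 of fixed cost.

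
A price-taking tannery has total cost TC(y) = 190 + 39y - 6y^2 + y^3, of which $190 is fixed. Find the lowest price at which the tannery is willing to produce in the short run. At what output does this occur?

Short-run supply begins at min AVC. From VC = 39y - 6y^2 + y^3, AVC = 39 - 6y + y^2.
dAVC/dy = -6 + 2y = 0 gives y = 3. min AVC = 39 - 6·3 + 3^2 = 30.
The firm shuts down for any P below $30.

$30 per unit, at y = 3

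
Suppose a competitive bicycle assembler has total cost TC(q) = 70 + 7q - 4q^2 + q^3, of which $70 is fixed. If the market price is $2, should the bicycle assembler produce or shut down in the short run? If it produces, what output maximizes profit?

Strip out fixed cost: VC = 7q - 4q^2 + q^3. Then AVC = 7 - 4q + q^2 and MC = 7 - 8q + 3q^2.
AVC is minimized where dAVC/dq = -4 + 2q = 0, at q = 2; min AVC = 7 - 4·2 + 2^2 = $3.
P = $2 lies below min AVC = $3; no output level covers variable cost.
Best response: produce nothing and absorb the $70 fixed cost.

Shut down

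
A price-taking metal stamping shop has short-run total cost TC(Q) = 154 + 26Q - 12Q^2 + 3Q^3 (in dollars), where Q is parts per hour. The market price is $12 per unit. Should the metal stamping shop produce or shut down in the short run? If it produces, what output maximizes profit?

Strip out fixed cost: VC = 26Q - 12Q^2 + 3Q^3. Then AVC = 26 - 12Q + 3Q^2 and MC = 26 - 24Q + 9Q^2.
AVC is minimized where dAVC/dQ = -12 + 6Q = 0, at Q = 2; min AVC = 26 - 12·2 + 3·2^2 = $14.
P = $12 lies below min AVC = $14; no output level covers variable cost.
The firm minimizes its loss by shutting down and losing only its fixed cost of $154.

Shut down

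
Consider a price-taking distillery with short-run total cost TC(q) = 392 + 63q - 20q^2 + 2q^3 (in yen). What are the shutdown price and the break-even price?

Shutdown price = min AVC. AVC = 63 - 20q + 2q^2, with vertex at q = 5 and minimum ¥13.
ATC = 392/q + 63 - 20q + 2q^2. Setting dATC/dq = −392/q^2 − 20 + 4q = 0 gives q = 7 (since 4·7^3 − 20·7^2 = 392).
min ATC = 392/7 + 63 − 20·7 + 2·7^2 = ¥77. That is the break-even price.
For ¥13 ≤ P < ¥77 the firm produces at a loss; below ¥13 it shuts down.

Shutdown price = ¥13; break-even price = ¥77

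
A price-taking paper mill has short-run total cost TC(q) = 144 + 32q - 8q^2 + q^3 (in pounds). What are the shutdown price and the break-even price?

AVC = 32 - 8q + q^2; minimized at q = 4, giving min AVC = £16. That is the shutdown price.
ATC = 144/q + 32 - 8q + q^2. Setting dATC/dq = −144/q^2 − 8 + 2q = 0 gives q = 6 (since 2·6^3 − 8·6^2 = 144).
min ATC = 144/6 + 32 − 8·6 + 6^2 = £44. That is the break-even price.
Between these two prices the firm operates at a loss; above £44 it earns a profit.

Shutdown price = £16; break-even price = £44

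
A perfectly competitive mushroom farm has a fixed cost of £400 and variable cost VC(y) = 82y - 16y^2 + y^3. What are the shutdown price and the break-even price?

AVC = 82 - 16y + y^2; minimized at y = 8, giving min AVC = £18. That is the shutdown price.
ATC = 400/y + 82 - 16y + y^2. Setting dATC/dy = −400/y^2 − 16 + 2y = 0 gives y = 10 (since 2·10^3 − 16·10^2 = 400).
min ATC = 400/10 + 82 − 16·10 + 10^2 = £62. That is the break-even price.
Between these two prices the firm operates at a loss; above £62 it earns a profit.

Shutdown price = £18; break-even price = £62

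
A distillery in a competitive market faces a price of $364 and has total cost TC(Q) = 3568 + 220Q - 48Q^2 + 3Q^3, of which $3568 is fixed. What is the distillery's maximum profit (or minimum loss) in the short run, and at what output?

Profit = -$112 at Q = 12

AVC = 220 - 48Q + 3Q^2 has its minimum $28 at Q = 8; price $364 clears that bar, so the firm operates.
MC = 220 - 96Q + 9Q^2. Setting P = MC and taking the root on the rising branch gives Q* = 12.
TR = 364·12 = 4368. TC = 3568 + 912 = 4480. Profit = 4368 − 4480 = -$112.
By producing, the firm covers all variable cost plus $3456 of fixed cost; shutting down would lose the full $3568.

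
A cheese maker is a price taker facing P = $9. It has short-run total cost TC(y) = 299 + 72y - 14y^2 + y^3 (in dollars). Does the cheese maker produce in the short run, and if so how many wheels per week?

Shut down

Variable cost is VC = 72y - 14y^2 + y^3, so AVC = VC/y = 72 - 14y + y^2 and MC = dTC/dy = 72 - 28y + 3y^2.
AVC hits its minimum where MC = AVC, at y = 7, giving min AVC = 72 - 14·7 + 7^2 = $23.
With P < min AVC ($9 < $23), every unit sold adds to the loss.
Shutting down limits the loss to fixed cost, $299.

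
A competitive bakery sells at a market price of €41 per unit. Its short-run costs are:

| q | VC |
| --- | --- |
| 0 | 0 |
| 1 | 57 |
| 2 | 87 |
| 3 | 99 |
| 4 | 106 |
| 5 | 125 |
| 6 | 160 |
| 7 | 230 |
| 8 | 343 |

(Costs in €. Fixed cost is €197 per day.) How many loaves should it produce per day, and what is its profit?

q = 6; profit = -€111

Compute π = P·q − TC at each output: q=0: -197; q=1: -213; q=2: -202; q=3: -173; q=4: -139; q=5: -117; q=6: -111; q=7: -140; q=8: -212.
Profit is maximized at q = 6. AVC there is 160/6 = €26.67 ≤ P, so producing beats shutting down (which would give -€197).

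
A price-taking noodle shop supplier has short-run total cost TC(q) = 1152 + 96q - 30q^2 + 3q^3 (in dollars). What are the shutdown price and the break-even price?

Shutdown price = min AVC. AVC = 96 - 30q + 3q^2, with vertex at q = 5 and minimum $21.
ATC = 1152/q + 96 - 30q + 3q^2. Setting dATC/dq = −1152/q^2 − 30 + 6q = 0 gives q = 8 (since 6·8^3 − 30·8^2 = 1152).
min ATC = 1152/8 + 96 − 30·8 + 3·8^2 = $192. That is the break-even price.
For $21 ≤ P < $192 the firm produces at a loss; below $21 it shuts down.

Shutdown price = $21; break-even price = $192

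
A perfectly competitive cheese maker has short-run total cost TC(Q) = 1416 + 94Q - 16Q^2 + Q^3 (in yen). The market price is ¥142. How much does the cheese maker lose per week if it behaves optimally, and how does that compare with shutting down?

Profit = -¥264 at Q = 12

AVC = 94 - 16Q + Q^2; min AVC = ¥30 at Q = 8. Since P = ¥142 ≥ min AVC, the firm produces.
With MC = 94 - 32Q + 3Q^2, P = MC on the upward-sloping part at Q* = 12.
TR = 142·12 = 1704. TC = 1416 + 552 = 1968. Profit = 1704 − 1968 = -¥264.
Shutting down would mean losing the fixed cost of ¥1416, so operating at a loss of ¥264 is better by ¥1152.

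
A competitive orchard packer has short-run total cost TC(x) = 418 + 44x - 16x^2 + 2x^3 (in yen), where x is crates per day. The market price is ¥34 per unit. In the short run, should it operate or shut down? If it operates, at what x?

Produce at x = 5

Variable cost is VC = 44x - 16x^2 + 2x^3, so AVC = VC/x = 44 - 16x + 2x^2 and MC = dTC/dx = 44 - 32x + 6x^2.
AVC is minimized where dAVC/dx = -16 + 4x = 0, at x = 4; min AVC = 44 - 16·4 + 2·4^2 = ¥12.
P = ¥34 exceeds min AVC = ¥12, so the firm stays open.
P = MC gives 10 - 32x + 6x^2 = 0, with roots 1/3 and 5. Take the larger (rising MC): x* = 5.
Check: AVC at x = 5 is ¥14 ≤ P, so revenue covers variable cost.
Profit = P·x − TC = 34·5 − 488 = -¥318, a loss, but smaller than the ¥418 fixed cost the firm would lose by shutting down.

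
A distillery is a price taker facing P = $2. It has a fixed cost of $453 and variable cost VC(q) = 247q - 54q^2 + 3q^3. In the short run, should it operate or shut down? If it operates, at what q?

Shut down

Variable cost is VC = 247q - 54q^2 + 3q^3, so AVC = VC/q = 247 - 54q + 3q^2 and MC = dTC/dq = 247 - 108q + 9q^2.
AVC hits its minimum where MC = AVC, at q = 9, giving min AVC = 247 - 54·9 + 3·9^2 = $4.
Since P = $2 < min AVC = $4, price fails to cover variable cost at any output.
Shutting down limits the loss to fixed cost, $453.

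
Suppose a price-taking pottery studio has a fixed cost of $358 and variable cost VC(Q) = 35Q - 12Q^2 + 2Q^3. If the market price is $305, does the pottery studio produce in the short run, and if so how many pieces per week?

Produce at Q = 9

Strip out fixed cost: VC = 35Q - 12Q^2 + 2Q^3. Then AVC = 35 - 12Q + 2Q^2 and MC = 35 - 24Q + 6Q^2.
AVC hits its minimum where MC = AVC, at Q = 3, giving min AVC = 35 - 12·3 + 2·3^2 = $17.
Because $305 ≥ $17, revenue can cover variable cost; the firm operates.
P = MC gives -270 - 24Q + 6Q^2 = 0, with roots -5 and 9. Take the larger (rising MC): Q* = 9.
Check: AVC at Q = 9 is $89 ≤ P, so revenue covers variable cost.
Profit = P·Q − TC = 305·9 − 1159 = $1586.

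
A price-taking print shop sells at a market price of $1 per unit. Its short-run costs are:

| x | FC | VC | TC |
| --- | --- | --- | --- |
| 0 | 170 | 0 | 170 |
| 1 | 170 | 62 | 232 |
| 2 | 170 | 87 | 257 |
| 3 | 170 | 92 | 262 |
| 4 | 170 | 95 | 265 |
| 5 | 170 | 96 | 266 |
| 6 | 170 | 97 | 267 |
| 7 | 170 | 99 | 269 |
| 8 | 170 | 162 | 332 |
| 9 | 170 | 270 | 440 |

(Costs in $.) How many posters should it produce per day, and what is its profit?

x = 0 (shut down); profit = -$170

Tabulate TR − TC: x=0: -170; x=1: -231; x=2: -255; x=3: -259; x=4: -261; x=5: -261; x=6: -261; x=7: -262; x=8: -324; x=9: -431.
Profit is highest at x = 0. Equivalently, the lowest AVC in the table is 99/7 ≈ $14.14 at x = 7, and P = $1 falls below it — price never covers variable cost, so the firm shuts down and loses only its fixed cost.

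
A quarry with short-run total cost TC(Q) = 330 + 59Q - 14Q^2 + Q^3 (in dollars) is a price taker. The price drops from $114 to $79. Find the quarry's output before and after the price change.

Output falls from 11 to 10

AVC = 59 - 14Q + Q^2, minimized at Q = 7 where min AVC = $10. MC = 59 - 28Q + 3Q^2.
At P = $114 ≥ min AVC, set P = MC on the rising branch: Q = 11.
At P = $79 ≥ min AVC, set P = MC: Q = 10. The firm stays open but cuts output.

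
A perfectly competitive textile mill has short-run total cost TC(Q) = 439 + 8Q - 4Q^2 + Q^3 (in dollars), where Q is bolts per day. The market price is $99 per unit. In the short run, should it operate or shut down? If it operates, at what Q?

Produce at Q = 7

Variable cost is VC = 8Q - 4Q^2 + Q^3, so AVC = VC/Q = 8 - 4Q + Q^2 and MC = dTC/dQ = 8 - 8Q + 3Q^2.
The AVC parabola has its vertex at Q = 4/2 = 2, where AVC = 8 - 4·2 + 2^2 = $4.
Because $99 ≥ $4, revenue can cover variable cost; the firm operates.
Set P = MC: 99 = 8 - 8Q + 3Q^2 → -91 - 8Q + 3Q^2 = 0. The roots are Q = -13/3 and Q = 7; the profit-maximizing output is on the rising part of MC, so Q* = 7.
Check: AVC at Q = 7 is $29 ≤ P, so revenue covers variable cost.
Profit = P·Q − TC = 99·7 − 642 = $51.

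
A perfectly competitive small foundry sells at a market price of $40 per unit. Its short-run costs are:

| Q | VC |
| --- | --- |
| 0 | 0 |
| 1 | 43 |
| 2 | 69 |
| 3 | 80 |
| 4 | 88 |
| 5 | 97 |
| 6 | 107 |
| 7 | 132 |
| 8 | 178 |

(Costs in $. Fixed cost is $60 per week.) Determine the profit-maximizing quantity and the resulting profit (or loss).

Profit at each row (π = 40Q − TC): Q=0: -60; Q=1: -63; Q=2: -49; Q=3: -20; Q=4: 12; Q=5: 43; Q=6: 73; Q=7: 88; Q=8: 82.
Profit is maximized at Q = 7. AVC there is 132/7 = $18.86 ≤ P, so producing beats shutting down (which would give -$60).

Q = 7; profit = $88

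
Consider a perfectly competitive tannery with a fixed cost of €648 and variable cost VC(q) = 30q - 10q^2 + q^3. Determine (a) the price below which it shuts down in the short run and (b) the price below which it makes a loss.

AVC = 30 - 10q + q^2; minimized at q = 5, giving min AVC = €5. That is the shutdown price.
ATC = 648/q + 30 - 10q + q^2. Setting dATC/dq = −648/q^2 − 10 + 2q = 0 gives q = 9 (since 2·9^3 − 10·9^2 = 648).
min ATC = 648/9 + 30 − 10·9 + 9^2 = €93. That is the break-even price.
For €5 ≤ P < €93 the firm produces at a loss; below €5 it shuts down.

Shutdown price = €5; break-even price = €93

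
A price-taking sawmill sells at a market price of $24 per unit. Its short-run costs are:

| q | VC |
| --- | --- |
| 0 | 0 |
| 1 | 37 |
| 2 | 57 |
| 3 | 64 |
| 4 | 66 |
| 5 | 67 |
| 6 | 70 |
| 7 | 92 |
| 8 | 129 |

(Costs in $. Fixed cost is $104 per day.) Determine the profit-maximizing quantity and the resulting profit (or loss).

q = 7; profit = -$28

Compute π = P·q − TC at each output: q=0: -104; q=1: -117; q=2: -113; q=3: -96; q=4: -74; q=5: -51; q=6: -30; q=7: -28; q=8: -41.
Profit is maximized at q = 7. AVC there is 92/7 = $13.14 ≤ P, so producing beats shutting down (which would give -$104).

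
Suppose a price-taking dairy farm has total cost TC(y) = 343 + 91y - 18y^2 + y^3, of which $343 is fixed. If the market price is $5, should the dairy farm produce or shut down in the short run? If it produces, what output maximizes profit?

Shut down

From TC, MC = TC'(y) = 91 - 36y + 3y^2 and AVC = VC/y = 91 - 18y + y^2.
AVC is minimized where dAVC/dy = -18 + 2y = 0, at y = 9; min AVC = 91 - 18·9 + 9^2 = $10.
Since P = $5 < min AVC = $10, price fails to cover variable cost at any output.
The firm minimizes its loss by shutting down and losing only its fixed cost of $343.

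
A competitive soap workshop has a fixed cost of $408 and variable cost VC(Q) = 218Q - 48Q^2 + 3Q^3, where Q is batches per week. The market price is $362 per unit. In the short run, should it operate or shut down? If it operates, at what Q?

Variable cost is VC = 218Q - 48Q^2 + 3Q^3, so AVC = VC/Q = 218 - 48Q + 3Q^2 and MC = dTC/dQ = 218 - 96Q + 9Q^2.
The AVC parabola has its vertex at Q = 48/6 = 8, where AVC = 218 - 48·8 + 3·8^2 = $26.
P = $362 exceeds min AVC = $26, so the firm stays open.
Solving P = MC: -144 - 96Q + 9Q^2 = 0 ⇒ Q = -4/3 or 12. On the upward-sloping branch, Q* = 12.
Check: AVC at Q = 12 is $74 ≤ P, so revenue covers variable cost.
Profit = P·Q − TC = 362·12 − 1296 = $3048.

Produce at Q = 12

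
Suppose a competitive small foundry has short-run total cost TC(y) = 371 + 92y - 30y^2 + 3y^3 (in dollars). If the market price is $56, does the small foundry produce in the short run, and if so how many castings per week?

From TC, MC = TC'(y) = 92 - 60y + 9y^2 and AVC = VC/y = 92 - 30y + 3y^2.
AVC hits its minimum where MC = AVC, at y = 5, giving min AVC = 92 - 30·5 + 3·5^2 = $17.
Because $56 ≥ $17, revenue can cover variable cost; the firm operates.
P = MC gives 36 - 60y + 9y^2 = 0, with roots 2/3 and 6. Take the larger (rising MC): y* = 6.
Check: AVC at y = 6 is $20 ≤ P, so revenue covers variable cost.
Profit = P·y − TC = 56·6 − 491 = -$155, a loss, but smaller than the $371 fixed cost the firm would lose by shutting down.

Produce at y = 6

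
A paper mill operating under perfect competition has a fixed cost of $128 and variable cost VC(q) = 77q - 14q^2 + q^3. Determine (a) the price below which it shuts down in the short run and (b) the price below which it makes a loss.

Shutdown price = $28; break-even price = $45

Shutdown price = min AVC. AVC = 77 - 14q + q^2, with vertex at q = 7 and minimum $28.
ATC = 128/q + 77 - 14q + q^2. Setting dATC/dq = −128/q^2 − 14 + 2q = 0 gives q = 8 (since 2·8^3 − 14·8^2 = 128).
min ATC = 128/8 + 77 − 14·8 + 8^2 = $45. That is the break-even price.
Between these two prices the firm operates at a loss; above $45 it earns a profit.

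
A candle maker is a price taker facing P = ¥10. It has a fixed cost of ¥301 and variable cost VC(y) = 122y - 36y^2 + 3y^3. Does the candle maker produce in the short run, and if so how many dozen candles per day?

Shut down

Variable cost is VC = 122y - 36y^2 + 3y^3, so AVC = VC/y = 122 - 36y + 3y^2 and MC = dTC/dy = 122 - 72y + 9y^2.
The AVC parabola has its vertex at y = 36/6 = 6, where AVC = 122 - 36·6 + 3·6^2 = ¥14.
Since P = ¥10 < min AVC = ¥14, price fails to cover variable cost at any output.
The firm minimizes its loss by shutting down and losing only its fixed cost of ¥301.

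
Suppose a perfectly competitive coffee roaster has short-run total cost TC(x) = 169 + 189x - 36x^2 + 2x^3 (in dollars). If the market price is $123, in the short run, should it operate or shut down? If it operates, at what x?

Produce at x = 11

Strip out fixed cost: VC = 189x - 36x^2 + 2x^3. Then AVC = 189 - 36x + 2x^2 and MC = 189 - 72x + 6x^2.
AVC is minimized where dAVC/dx = -36 + 4x = 0, at x = 9; min AVC = 189 - 36·9 + 2·9^2 = $27.
Since P = $123 ≥ min AVC = $27, price covers variable cost and the firm should produce.
Solving P = MC: 66 - 72x + 6x^2 = 0 ⇒ x = 1 or 11. On the upward-sloping branch, x* = 11.
Check: AVC at x = 11 is $35 ≤ P, so revenue covers variable cost.
Profit = P·x − TC = 123·11 − 554 = $799.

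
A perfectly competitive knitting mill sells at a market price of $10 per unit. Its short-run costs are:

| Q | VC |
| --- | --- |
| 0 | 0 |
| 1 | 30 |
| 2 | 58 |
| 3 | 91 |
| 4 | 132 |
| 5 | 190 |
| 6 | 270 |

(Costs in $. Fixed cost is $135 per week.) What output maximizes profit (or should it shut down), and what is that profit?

Q = 0 (shut down); profit = -$135

Profit at each row (π = 10Q − TC): Q=0: -135; Q=1: -155; Q=2: -173; Q=3: -196; Q=4: -227; Q=5: -275; Q=6: -345.
Profit is highest at Q = 0. Equivalently, the lowest AVC in the table is 58/2 ≈ $29 at Q = 2, and P = $10 falls below it — price never covers variable cost, so the firm shuts down and loses only its fixed cost.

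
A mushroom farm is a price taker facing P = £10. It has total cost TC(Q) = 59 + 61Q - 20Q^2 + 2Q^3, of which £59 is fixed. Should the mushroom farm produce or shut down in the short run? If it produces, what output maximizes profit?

Strip out fixed cost: VC = 61Q - 20Q^2 + 2Q^3. Then AVC = 61 - 20Q + 2Q^2 and MC = 61 - 40Q + 6Q^2.
AVC hits its minimum where MC = AVC, at Q = 5, giving min AVC = 61 - 20·5 + 2·5^2 = £11.
With P < min AVC (£10 < £11), every unit sold adds to the loss.
The firm minimizes its loss by shutting down and losing only its fixed cost of £59.

Shut down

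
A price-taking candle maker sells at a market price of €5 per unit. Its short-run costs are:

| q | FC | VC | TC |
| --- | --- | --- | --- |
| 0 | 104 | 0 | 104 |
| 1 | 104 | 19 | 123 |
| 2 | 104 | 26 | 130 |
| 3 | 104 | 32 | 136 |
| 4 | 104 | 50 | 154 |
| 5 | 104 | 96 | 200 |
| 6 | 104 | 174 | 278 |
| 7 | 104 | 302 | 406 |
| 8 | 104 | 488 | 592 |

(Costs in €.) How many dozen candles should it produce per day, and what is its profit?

Tabulate TR − TC: q=0: -104; q=1: -118; q=2: -120; q=3: -121; q=4: -134; q=5: -175; q=6: -248; q=7: -371; q=8: -552.
Profit is highest at q = 0. Equivalently, the lowest AVC in the table is 32/3 ≈ €10.67 at q = 3, and P = €5 falls below it — price never covers variable cost, so the firm shuts down and loses only its fixed cost.

q = 0 (shut down); profit = -€104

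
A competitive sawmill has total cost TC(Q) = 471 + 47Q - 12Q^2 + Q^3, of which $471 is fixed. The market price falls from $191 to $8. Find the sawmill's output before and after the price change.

MC = 47 - 24Q + 3Q^2; the shutdown threshold is min AVC = $11 (at Q = 6).
At P = $191 ≥ min AVC, set P = MC on the rising branch: Q = 12.
At P = $8 < min AVC = $11, price no longer covers variable cost at any output, so the firm shuts down: Q = 0.

Output falls from 12 to 0 (the firm shuts down)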